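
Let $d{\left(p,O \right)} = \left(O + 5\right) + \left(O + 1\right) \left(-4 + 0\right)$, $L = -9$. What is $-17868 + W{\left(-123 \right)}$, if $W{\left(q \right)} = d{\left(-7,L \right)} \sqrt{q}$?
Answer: $-17868 + 28 i \sqrt{123} \approx -17868.0 + 310.54 i$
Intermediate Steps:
$d{\left(p,O \right)} = 1 - 3 O$ ($d{\left(p,O \right)} = \left(5 + O\right) + \left(1 + O\right) \left(-4\right) = \left(5 + O\right) - \left(4 + 4 O\right) = 1 - 3 O$)
$W{\left(q \right)} = 28 \sqrt{q}$ ($W{\left(q \right)} = \left(1 - -27\right) \sqrt{q} = \left(1 + 27\right) \sqrt{q} = 28 \sqrt{q}$)
$-17868 + W{\left(-123 \right)} = -17868 + 28 \sqrt{-123} = -17868 + 28 i \sqrt{123}$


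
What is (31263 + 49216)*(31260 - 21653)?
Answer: 773161753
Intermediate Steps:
(31263 + 49216)*(31260 - 21653) = 80479*9607 = 773161753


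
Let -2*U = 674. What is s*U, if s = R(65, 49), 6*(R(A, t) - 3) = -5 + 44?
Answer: -6403/2 ≈ -3201.5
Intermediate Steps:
U = -337 (U = -1/2*674 = -337)
R(A, t) = 19/2 (R(A, t) = 3 + (-5 + 44)/6 = 3 + (1/6)*39 = 3 + 13/2 = 19/2)
s = 19/2 ≈ 9.5000
s*U = (19/2)*(-337) = -6403/2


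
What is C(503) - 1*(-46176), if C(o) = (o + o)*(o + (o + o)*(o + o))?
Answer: 1018660410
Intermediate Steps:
C(o) = 2*o*(o + 4*o²) (C(o) = (2*o)*(o + (2*o)*(2*o)) = (2*o)*(o + 4*o²) = 2*o*(o + 4*o²))
C(503) - 1*(-46176) = 503²*(2 + 8*503) - 1*(-46176) = 253009*(2 + 4024) + 46176 = 253009*4026 + 46176 = 1018614234 + 46176 = 1018660410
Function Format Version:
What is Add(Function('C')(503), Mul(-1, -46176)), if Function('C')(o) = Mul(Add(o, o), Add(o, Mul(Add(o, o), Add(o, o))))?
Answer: 1018660410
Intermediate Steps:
Function('C')(o) = Mul(2, o, Add(o, Mul(4, Pow(o, 2)))) (Function('C')(o) = Mul(Mul(2, o), Add(o, Mul(Mul(2, o), Mul(2, o)))) = Mul(Mul(2, o), Add(o, Mul(4, Pow(o, 2)))) = Mul(2, o, Add(o, Mul(4, Pow(o, 2)))))
Add(Function('C')(503), Mul(-1, -46176)) = Add(Mul(Pow(503, 2), Add(2, Mul(8, 503))), Mul(-1, -46176)) = Add(Mul(253009, Add(2, 4024)), 46176) = Add(Mul(253009, 4026), 46176) = Add(1018614234, 46176) = 1018660410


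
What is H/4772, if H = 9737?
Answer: 9737/4772 ≈ 2.0404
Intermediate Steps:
H/4772 = 9737/4772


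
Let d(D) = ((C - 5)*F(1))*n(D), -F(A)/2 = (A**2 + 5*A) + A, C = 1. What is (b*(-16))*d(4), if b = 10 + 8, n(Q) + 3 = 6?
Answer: -48384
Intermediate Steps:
n(Q) = 3 (n(Q) = -3 + 6 = 3)
b = 18
F(A) = -12*A - 2*A**2 (F(A) = -2*((A**2 + 5*A) + A) = -2*(A**2 + 6*A) = -12*A - 2*A**2)
d(D) = 168 (d(D) = ((1 - 5)*(-2*1*(6 + 1)))*3 = -(-8)*7*3 = -4*(-14)*3 = 56*3 = 168)
(b*(-16))*d(4) = (18*(-16))*168 = -288*168 = -48384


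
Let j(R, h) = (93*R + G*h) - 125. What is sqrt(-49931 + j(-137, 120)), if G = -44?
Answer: I*sqrt(68077) ≈ 260.92*I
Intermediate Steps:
j(R, h) = -125 - 44*h + 93*R (j(R, h) = (93*R - 44*h) - 125 = (-44*h + 93*R) - 125 = -125 - 44*h + 93*R)
sqrt(-49931 + j(-137, 120)) = sqrt(-49931 + (-125 - 44*120 + 93*(-137))) = sqrt(-49931 + (-125 - 5280 - 12741)) = sqrt(-49931 - 18146) = sqrt(-68077) = I*sqrt(68077)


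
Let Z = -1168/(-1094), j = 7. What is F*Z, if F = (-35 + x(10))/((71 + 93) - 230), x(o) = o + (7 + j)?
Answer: 292/1641 ≈ 0.17794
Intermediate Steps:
x(o) = 14 + o (x(o) = o + (7 + 7) = o + 14 = 14 + o)
F = ⅙ (F = (-35 + (14 + 10))/((71 + 93) - 230) = (-35 + 24)/(164 - 230) = -11/(-66) = -11*(-1/66) = ⅙ ≈ 0.16667)
Z = 584/547 (Z = -1168*(-1/1094) = 584/547 ≈ 1.0676)
F*Z = (⅙)*(584/547) = 292/1641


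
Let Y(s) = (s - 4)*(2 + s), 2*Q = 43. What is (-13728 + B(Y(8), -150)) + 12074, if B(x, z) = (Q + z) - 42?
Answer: -3649/2 ≈ -1824.5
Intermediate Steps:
Q = 43/2 (Q = (½)*43 = 43/2 ≈ 21.500)
Y(s) = (-4 + s)*(2 + s)
B(x, z) = -41/2 + z (B(x, z) = (43/2 + z) - 42 = -41/2 + z)
(-13728 + B(Y(8), -150)) + 12074 = (-13728 + (-41/2 - 150)) + 12074 = (-13728 - 341/2) + 12074 = -27797/2 + 12074 = -3649/2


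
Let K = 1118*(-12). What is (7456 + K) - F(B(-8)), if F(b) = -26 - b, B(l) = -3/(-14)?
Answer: -83073/14 ≈ -5933.8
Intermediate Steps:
B(l) = 3/14 (B(l) = -3*(-1/14) = 3/14)
K = -13416
(7456 + K) - F(B(-8)) = (7456 - 13416) - (-26 - 1*3/14) = -5960 - (-26 - 3/14) = -5960 - 1*(-367/14) = -5960 + 367/14 = -83073/14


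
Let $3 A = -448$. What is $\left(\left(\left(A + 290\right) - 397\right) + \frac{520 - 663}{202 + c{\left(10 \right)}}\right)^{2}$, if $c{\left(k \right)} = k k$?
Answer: $\frac{54133932889}{820836} \approx 65950.0$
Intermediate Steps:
$A = - \frac{448}{3}$ ($A = \frac{1}{3} \left(-448\right) = - \frac{448}{3} \approx -149.33$)
$c{\left(k \right)} = k^{2}$
$\left(\left(\left(A + 290\right) - 397\right) + \frac{520 - 663}{202 + c{\left(10 \right)}}\right)^{2} = \left(\left(\left(- \frac{448}{3} + 290\right) - 397\right) + \frac{520 - 663}{202 + 10^{2}}\right)^{2} = \left(\left(\frac{422}{3} - 397\right) - \frac{143}{202 + 100}\right)^{2} = \left(- \frac{769}{3} - \frac{143}{302}\right)^{2} = \left(- \frac{232667}{906}\right)^{2} = \frac{54133932889}{820836}$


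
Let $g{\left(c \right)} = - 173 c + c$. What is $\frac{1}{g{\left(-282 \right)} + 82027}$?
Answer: $\frac{1}{130531} \approx 7.661 \cdot 10^{-6}$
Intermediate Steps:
$g{\left(c \right)} = - 172 c$
$\frac{1}{g{\left(-282 \right)} + 82027} = \frac{1}{\left(-172\right) \left(-282\right) + 82027} = \frac{1}{48504 + 82027} = \frac{1}{130531}$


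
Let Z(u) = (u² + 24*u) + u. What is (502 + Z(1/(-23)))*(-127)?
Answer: -33652968/529 ≈ -63616.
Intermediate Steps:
Z(u) = u² + 25*u
(502 + Z(1/(-23)))*(-127) = (502 + (25 + 1/(-23))/(-23))*(-127) = (502 - (25 - 1/23)/23)*(-127) = (502 - 1/23*574/23)*(-127) = (502 - 574/529)*(-127) = (264984/529)*(-127) = -33652968/529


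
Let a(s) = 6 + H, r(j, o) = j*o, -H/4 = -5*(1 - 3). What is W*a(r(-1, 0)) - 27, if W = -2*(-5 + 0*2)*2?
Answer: -707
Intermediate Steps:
H = -40 (H = -(-20)*(1 - 3) = -(-20)*(-2) = -4*10 = -40)
a(s) = -34 (a(s) = 6 - 40 = -34)
W = 20 (W = -2*(-5 + 0)*2 = -2*(-5)*2 = 10*2 = 20)
W*a(r(-1, 0)) - 27 = 20*(-34) - 27 = -680 - 27 = -707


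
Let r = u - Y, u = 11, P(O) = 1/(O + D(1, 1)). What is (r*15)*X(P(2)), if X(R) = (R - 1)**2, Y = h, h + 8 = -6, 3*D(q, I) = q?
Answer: 6000/49 ≈ 122.45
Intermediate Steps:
D(q, I) = q/3
h = -14 (h = -8 - 6 = -14)
P(O) = 1/(1/3 + O) (P(O) = 1/(O + (1/3)*1) = 1/(O + 1/3) = 1/(1/3 + O))
Y = -14
r = 25 (r = 11 - 1*(-14) = 11 + 14 = 25)
X(R) = (-1 + R)**2
(r*15)*X(P(2)) = (25*15)*(-1 + 3/(1 + 3*2))**2 = 375*(-1 + 3/(1 + 6))**2 = 375*(-1 + 3/7)**2 = 375*(-4/7)**2 = 375*(16/49) = 6000/49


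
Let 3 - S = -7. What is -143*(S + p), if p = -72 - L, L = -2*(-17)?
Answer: 13728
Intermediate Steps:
S = 10 (S = 3 - 1*(-7) = 3 + 7 = 10)
L = 34
p = -106 (p = -72 - 1*34 = -72 - 34 = -106)
-143*(S + p) = -143*(10 - 106) = -143*(-96) = 13728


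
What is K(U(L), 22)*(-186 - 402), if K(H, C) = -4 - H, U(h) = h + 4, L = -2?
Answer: 3528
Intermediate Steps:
U(h) = 4 + h
K(U(L), 22)*(-186 - 402) = (-4 - (4 - 2))*(-186 - 402) = (-4 - 1*2)*(-588) = (-4 - 2)*(-588) = -6*(-588) = 3528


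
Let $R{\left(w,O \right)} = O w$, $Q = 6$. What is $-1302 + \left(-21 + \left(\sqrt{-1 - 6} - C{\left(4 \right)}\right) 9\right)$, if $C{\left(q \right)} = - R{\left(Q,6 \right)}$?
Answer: $-999 + 9 i \sqrt{7} \approx -999.0 + 23.812 i$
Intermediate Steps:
$C{\left(q \right)} = -36$ ($C{\left(q \right)} = - 6 \cdot 6 = \left(-1\right) 36 = -36$)
$-1302 + \left(-21 + \left(\sqrt{-1 - 6} - C{\left(4 \right)}\right) 9\right) = -1302 - \left(21 - \left(\sqrt{-1 - 6} - -36\right) 9\right) = -1302 - \left(21 - \left(\sqrt{-7} + 36\right) 9\right) = -1302 - \left(21 - \left(i \sqrt{7} + 36\right) 9\right) = -1302 - \left(21 - \left(36 + i \sqrt{7}\right) 9\right) = -1302 + \left(-21 + \left(324 + 9 i \sqrt{7}\right)\right) = -1302 + \left(303 + 9 i \sqrt{7}\right) = -999 + 9 i \sqrt{7}$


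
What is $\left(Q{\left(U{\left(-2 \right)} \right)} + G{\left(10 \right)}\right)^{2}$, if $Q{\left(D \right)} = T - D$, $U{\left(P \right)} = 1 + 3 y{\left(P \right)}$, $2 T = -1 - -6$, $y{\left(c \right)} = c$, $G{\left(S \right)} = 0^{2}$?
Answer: $\frac{225}{4} \approx 56.25$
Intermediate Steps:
$G{\left(S \right)} = 0$
$T = \frac{5}{2}$ ($T = \frac{-1 - -6}{2} = \frac{-1 + 6}{2} = \frac{1}{2} \cdot 5 = \frac{5}{2} \approx 2.5$)
$U{\left(P \right)} = 1 + 3 P$
$Q{\left(D \right)} = \frac{5}{2} - D$
$\left(Q{\left(U{\left(-2 \right)} \right)} + G{\left(10 \right)}\right)^{2} = \left(\left(\frac{5}{2} - \left(1 + 3 \left(-2\right)\right)\right) + 0\right)^{2} = \left(\left(\frac{5}{2} - \left(1 - 6\right)\right) + 0\right)^{2} = \left(\left(\frac{5}{2} - -5\right) + 0\right)^{2} = \left(\left(\frac{5}{2} + 5\right) + 0\right)^{2} = \left(\frac{15}{2} + 0\right)^{2} = \left(\frac{15}{2}\right)^{2} = \frac{225}{4}$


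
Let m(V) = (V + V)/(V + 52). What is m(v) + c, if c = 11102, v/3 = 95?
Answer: 3741944/337 ≈ 11104.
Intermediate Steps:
v = 285 (v = 3*95 = 285)
m(V) = 2*V/(52 + V) (m(V) = (2*V)/(52 + V) = 2*V/(52 + V))
m(v) + c = 2*285/(52 + 285) + 11102 = 2*285/337 + 11102 = 2*285*(1/337) + 11102 = 570/337 + 11102 = 3741944/337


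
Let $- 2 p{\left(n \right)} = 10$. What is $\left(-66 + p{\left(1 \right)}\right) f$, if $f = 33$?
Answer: $-2343$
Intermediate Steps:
$p{\left(n \right)} = -5$ ($p{\left(n \right)} = \left(- \frac{1}{2}\right) 10 = -5$)
$\left(-66 + p{\left(1 \right)}\right) f = \left(-66 - 5\right) 33 = \left(-71\right) 33 = -2343$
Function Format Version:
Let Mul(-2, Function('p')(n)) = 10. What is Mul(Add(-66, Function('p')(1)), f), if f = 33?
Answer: -2343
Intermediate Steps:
Function('p')(n) = -5 (Function('p')(n) = Mul(Rational(-1, 2), 10) = -5)
Mul(Add(-66, Function('p')(1)), f) = Mul(Add(-66, -5), 33) = Mul(-71, 33) = -2343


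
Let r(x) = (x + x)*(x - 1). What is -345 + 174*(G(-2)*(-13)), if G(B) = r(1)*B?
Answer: -345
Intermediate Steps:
r(x) = 2*x*(-1 + x) (r(x) = (2*x)*(-1 + x) = 2*x*(-1 + x))
G(B) = 0 (G(B) = (2*1*(-1 + 1))*B = (2*1*0)*B = 0*B = 0)
-345 + 174*(G(-2)*(-13)) = -345 + 174*(0*(-13)) = -345 + 174*0 = -345 + 0 = -345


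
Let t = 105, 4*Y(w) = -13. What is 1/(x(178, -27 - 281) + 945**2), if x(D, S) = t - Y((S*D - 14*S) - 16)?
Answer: 4/3572533 ≈ 1.1197e-6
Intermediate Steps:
Y(w) = -13/4 (Y(w) = (1/4)*(-13) = -13/4)
x(D, S) = 433/4 (x(D, S) = 105 - 1*(-13/4) = 105 + 13/4 = 433/4)
1/(x(178, -27 - 281) + 945**2) = 1/(433/4 + 945**2) = 1/(433/4 + 893025) = 1/(3572533/4) = 4/3572533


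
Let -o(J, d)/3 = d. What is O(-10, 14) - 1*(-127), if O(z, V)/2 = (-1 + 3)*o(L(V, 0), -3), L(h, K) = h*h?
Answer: 163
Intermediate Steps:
L(h, K) = h**2
o(J, d) = -3*d
O(z, V) = 36 (O(z, V) = 2*((-1 + 3)*(-3*(-3))) = 2*(2*9) = 2*18 = 36)
O(-10, 14) - 1*(-127) = 36 - 1*(-127) = 36 + 127 = 163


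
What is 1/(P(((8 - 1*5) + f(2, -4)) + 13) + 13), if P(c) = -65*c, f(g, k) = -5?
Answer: -1/702 ≈ -0.0014245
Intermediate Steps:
1/(P(((8 - 1*5) + f(2, -4)) + 13) + 13) = 1/(-65*(((8 - 1*5) - 5) + 13) + 13) = 1/(-65*(((8 - 5) - 5) + 13) + 13) = 1/(-65*((3 - 5) + 13) + 13) = 1/(-65*(-2 + 13) + 13) = 1/(-65*11 + 13) = 1/(-715 + 13) = 1/(-702) = -1/702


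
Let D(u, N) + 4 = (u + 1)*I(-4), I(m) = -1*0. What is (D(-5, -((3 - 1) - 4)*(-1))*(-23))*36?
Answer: 3312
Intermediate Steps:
I(m) = 0
D(u, N) = -4 (D(u, N) = -4 + (u + 1)*0 = -4 + (1 + u)*0 = -4 + 0 = -4)
(D(-5, -((3 - 1) - 4)*(-1))*(-23))*36 = -4*(-23)*36 = 92*36 = 3312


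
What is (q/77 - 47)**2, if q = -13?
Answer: 13191424/5929 ≈ 2224.9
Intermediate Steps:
(q/77 - 47)**2 = (-13/77 - 47)**2 = (-3632/77)**2 = 13191424/5929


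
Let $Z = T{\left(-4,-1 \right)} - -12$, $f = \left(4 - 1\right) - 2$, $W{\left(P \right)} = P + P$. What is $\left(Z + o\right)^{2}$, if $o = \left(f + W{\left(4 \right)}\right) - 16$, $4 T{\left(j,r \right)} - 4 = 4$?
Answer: $49$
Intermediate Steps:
$T{\left(j,r \right)} = 2$ ($T{\left(j,r \right)} = 1 + \frac{1}{4} \cdot 4 = 1 + 1 = 2$)
$W{\left(P \right)} = 2 P$
$f = 1$ ($f = \left(4 - 1\right) - 2 = 3 - 2 = 1$)
$Z = 14$ ($Z = 2 - -12 = 2 + 12 = 14$)
$o = -7$ ($o = \left(1 + 2 \cdot 4\right) - 16 = \left(1 + 8\right) - 16 = 9 - 16 = -7$)
$\left(Z + o\right)^{2} = \left(14 - 7\right)^{2} = 7^{2} = 49$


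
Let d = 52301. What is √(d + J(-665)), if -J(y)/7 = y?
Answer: 2*√14239 ≈ 238.65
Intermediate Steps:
J(y) = -7*y
√(d + J(-665)) = √(52301 - 7*(-665)) = √(52301 + 4655) = √56956 = 2*√14239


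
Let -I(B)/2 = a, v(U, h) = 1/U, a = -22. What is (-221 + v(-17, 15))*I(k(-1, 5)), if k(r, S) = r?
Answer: -165352/17 ≈ -9726.6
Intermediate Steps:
I(B) = 44 (I(B) = -2*(-22) = 44)
(-221 + v(-17, 15))*I(k(-1, 5)) = (-221 + 1/(-17))*44 = (-221 - 1/17)*44 = -3758/17*44 = -165352/17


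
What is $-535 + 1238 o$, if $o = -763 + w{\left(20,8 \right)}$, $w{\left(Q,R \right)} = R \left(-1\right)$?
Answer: $-955033$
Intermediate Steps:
$w{\left(Q,R \right)} = - R$
$o = -771$ ($o = -763 - 8 = -771$)
$-535 + 1238 o = -535 + 1238 \left(-771\right) = -535 - 954498 = -955033$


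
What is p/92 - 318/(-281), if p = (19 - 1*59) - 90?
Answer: -3637/12926 ≈ -0.28137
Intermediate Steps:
p = -130 (p = (19 - 59) - 90 = -40 - 90 = -130)
p/92 - 318/(-281) = -130/92 - 318/(-281) = -130*1/92 - 318*(-1/281) = -65/46 + 318/281 = -3637/12926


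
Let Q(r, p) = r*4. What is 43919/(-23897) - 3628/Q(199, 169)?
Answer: -30414460/4755503 ≈ -6.3956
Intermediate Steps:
Q(r, p) = 4*r
43919/(-23897) - 3628/Q(199, 169) = 43919/(-23897) - 3628/(4*199) = 43919*(-1/23897) - 3628/796 = -43919/23897 - 3628*1/796 = -43919/23897 - 907/199 = -30414460/4755503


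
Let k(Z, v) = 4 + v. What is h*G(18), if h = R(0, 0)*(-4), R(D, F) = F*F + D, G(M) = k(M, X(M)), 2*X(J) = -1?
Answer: 0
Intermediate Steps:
X(J) = -½ (X(J) = (½)*(-1) = -½)
G(M) = 7/2 (G(M) = 4 - ½ = 7/2)
R(D, F) = D + F² (R(D, F) = F² + D = D + F²)
h = 0 (h = (0 + 0²)*(-4) = (0 + 0)*(-4) = 0*(-4) = 0)
h*G(18) = 0*(7/2) = 0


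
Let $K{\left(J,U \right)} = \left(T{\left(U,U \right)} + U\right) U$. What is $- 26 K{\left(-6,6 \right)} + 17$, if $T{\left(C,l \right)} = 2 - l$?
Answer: $-295$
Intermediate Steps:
$K{\left(J,U \right)} = 2 U$ ($K{\left(J,U \right)} = \left(\left(2 - U\right) + U\right) U = 2 U$)
$- 26 K{\left(-6,6 \right)} + 17 = - 26 \cdot 2 \cdot 6 + 17 = \left(-26\right) 12 + 17 = -312 + 17 = -295$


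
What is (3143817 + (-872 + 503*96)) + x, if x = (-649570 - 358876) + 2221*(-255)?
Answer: 1616432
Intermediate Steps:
x = -1574801 (x = -1008446 - 566355 = -1574801)
(3143817 + (-872 + 503*96)) + x = (3143817 + (-872 + 503*96)) - 1574801 = (3143817 + (-872 + 48288)) - 1574801 = (3143817 + 47416) - 1574801 = 3191233 - 1574801 = 1616432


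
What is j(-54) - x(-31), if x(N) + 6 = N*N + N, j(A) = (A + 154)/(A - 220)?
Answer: -126638/137 ≈ -924.37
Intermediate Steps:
j(A) = (154 + A)/(-220 + A)
x(N) = -6 + N + N**2 (x(N) = -6 + (N*N + N) = -6 + (N**2 + N) = -6 + (N + N**2) = -6 + N + N**2)
j(-54) - x(-31) = (154 - 54)/(-220 - 54) - (-6 - 31 + (-31)**2) = 100/(-274) - (-6 - 31 + 961) = -1/274*100 - 1*924 = -50/137 - 924 = -126638/137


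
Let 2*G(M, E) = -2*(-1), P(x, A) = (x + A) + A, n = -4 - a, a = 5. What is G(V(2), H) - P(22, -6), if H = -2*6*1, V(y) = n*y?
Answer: -9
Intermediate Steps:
n = -9 (n = -4 - 1*5 = -4 - 5 = -9)
V(y) = -9*y
H = -12 (H = -12*1 = -12)
P(x, A) = x + 2*A (P(x, A) = (A + x) + A = x + 2*A)
G(M, E) = 1 (G(M, E) = (-2*(-1))/2 = (½)*2 = 1)
G(V(2), H) - P(22, -6) = 1 - (22 + 2*(-6)) = 1 - (22 - 12) = 1 - 1*10 = 1 - 10 = -9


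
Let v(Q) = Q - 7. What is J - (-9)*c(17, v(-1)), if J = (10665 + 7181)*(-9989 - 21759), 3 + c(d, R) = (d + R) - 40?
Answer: -566575114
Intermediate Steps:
v(Q) = -7 + Q
c(d, R) = -43 + R + d (c(d, R) = -3 + ((d + R) - 40) = -3 + ((R + d) - 40) = -3 + (-40 + R + d) = -43 + R + d)
J = -566574808 (J = 17846*(-31748) = -566574808)
J - (-9)*c(17, v(-1)) = -566574808 - (-9)*(-43 + (-7 - 1) + 17) = -566574808 - (-9)*(-43 - 8 + 17) = -566574808 - (-9)*(-34) = -566574808 - 1*306 = -566574808 - 306 = -566575114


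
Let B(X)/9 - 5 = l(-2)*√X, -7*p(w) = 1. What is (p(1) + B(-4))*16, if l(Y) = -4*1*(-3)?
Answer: 5024/7 + 3456*I ≈ 717.71 + 3456.0*I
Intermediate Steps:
p(w) = -⅐ (p(w) = -⅐*1 = -⅐)
l(Y) = 12 (l(Y) = -4*(-3) = 12)
B(X) = 45 + 108*√X (B(X) = 45 + 9*(12*√X) = 45 + 108*√X)
(p(1) + B(-4))*16 = (-⅐ + (45 + 108*√(-4)))*16 = (-⅐ + (45 + 108*(2*I)))*16 = (-⅐ + (45 + 216*I))*16 = (314/7 + 216*I)*16 = 5024/7 + 3456*I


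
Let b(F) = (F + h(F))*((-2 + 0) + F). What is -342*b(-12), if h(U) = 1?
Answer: -52668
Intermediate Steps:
b(F) = (1 + F)*(-2 + F) (b(F) = (F + 1)*((-2 + 0) + F) = (1 + F)*(-2 + F))
-342*b(-12) = -342*(-2 + (-12)**2 - 1*(-12)) = -342*(-2 + 144 + 12) = -342*154 = -52668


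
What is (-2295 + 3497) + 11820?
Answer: 13022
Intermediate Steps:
(-2295 + 3497) + 11820 = 1202 + 11820 = 13022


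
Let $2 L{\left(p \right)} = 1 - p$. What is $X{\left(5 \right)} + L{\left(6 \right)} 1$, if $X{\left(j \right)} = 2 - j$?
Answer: $- \frac{11}{2} \approx -5.5$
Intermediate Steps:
$L{\left(p \right)} = \frac{1}{2} - \frac{p}{2}$ ($L{\left(p \right)} = \frac{1 - p}{2} = \frac{1}{2} - \frac{p}{2}$)
$X{\left(5 \right)} + L{\left(6 \right)} 1 = \left(2 - 5\right) + \left(\frac{1}{2} - 3\right) 1 = -3 - \frac{5}{2} = - \frac{11}{2}$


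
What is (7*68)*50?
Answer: 23800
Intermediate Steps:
(7*68)*50 = 476*50 = 23800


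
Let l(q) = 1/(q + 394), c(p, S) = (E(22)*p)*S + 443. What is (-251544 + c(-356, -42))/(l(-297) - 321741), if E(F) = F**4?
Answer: -339727427267/31208876 ≈ -10886.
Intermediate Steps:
c(p, S) = 443 + 234256*S*p (c(p, S) = (22**4*p)*S + 443 = (234256*p)*S + 443 = 234256*S*p + 443 = 443 + 234256*S*p)
l(q) = 1/(394 + q)
(-251544 + c(-356, -42))/(l(-297) - 321741) = (-251544 + (443 + 234256*(-42)*(-356)))/(1/(394 - 297) - 321741) = (-251544 + (443 + 3502595712))/(1/97 - 321741) = (-251544 + 3502596155)/(1/97 - 321741) = 3502344611/(-31208876/97) = 3502344611*(-97/31208876) = -339727427267/31208876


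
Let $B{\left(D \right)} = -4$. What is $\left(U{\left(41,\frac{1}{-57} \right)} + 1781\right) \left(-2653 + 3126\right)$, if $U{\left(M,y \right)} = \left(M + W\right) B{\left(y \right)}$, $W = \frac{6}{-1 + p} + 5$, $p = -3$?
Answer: $758219$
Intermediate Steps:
$W = \frac{7}{2}$ ($W = \frac{6}{-1 - 3} + 5 = \frac{6}{-4} + 5 = 6 \left(- \frac{1}{4}\right) + 5 = - \frac{3}{2} + 5 = \frac{7}{2} \approx 3.5$)
$U{\left(M,y \right)} = -14 - 4 M$ ($U{\left(M,y \right)} = \left(M + \frac{7}{2}\right) \left(-4\right) = \left(\frac{7}{2} + M\right) \left(-4\right) = -14 - 4 M$)
$\left(U{\left(41,\frac{1}{-57} \right)} + 1781\right) \left(-2653 + 3126\right) = \left(\left(-14 - 164\right) + 1781\right) \left(-2653 + 3126\right) = \left(\left(-14 - 164\right) + 1781\right) 473 = \left(-178 + 1781\right) 473 = 1603 \cdot 473 = 758219$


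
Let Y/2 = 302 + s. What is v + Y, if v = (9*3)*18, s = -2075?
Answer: -3060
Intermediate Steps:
Y = -3546 (Y = 2*(302 - 2075) = 2*(-1773) = -3546)
v = 486 (v = 27*18 = 486)
v + Y = 486 - 3546 = -3060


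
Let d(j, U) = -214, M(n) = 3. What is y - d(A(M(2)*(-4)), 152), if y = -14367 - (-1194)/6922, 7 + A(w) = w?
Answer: -48982936/3461 ≈ -14153.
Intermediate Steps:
A(w) = -7 + w
y = -49723590/3461 (y = -14367 - (-1194)/6922 = -14367 - 1*(-597/3461) = -14367 + 597/3461 = -49723590/3461 ≈ -14367.)
y - d(A(M(2)*(-4)), 152) = -49723590/3461 - 1*(-214) = -49723590/3461 + 214 = -48982936/3461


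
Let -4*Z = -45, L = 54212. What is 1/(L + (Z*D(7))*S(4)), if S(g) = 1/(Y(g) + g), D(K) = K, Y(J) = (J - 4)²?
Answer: 16/867707 ≈ 1.8439e-5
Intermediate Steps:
Z = 45/4 (Z = -¼*(-45) = 45/4 ≈ 11.250)
Y(J) = (-4 + J)²
S(g) = 1/(g + (-4 + g)²) (S(g) = 1/((-4 + g)² + g) = 1/(g + (-4 + g)²))
1/(L + (Z*D(7))*S(4)) = 1/(54212 + ((45/4)*7)/(4 + (-4 + 4)²)) = 1/(54212 + 315/(4*(4 + 0²))) = 1/(54212 + 315/(4*(4 + 0))) = 1/(54212 + (315/4)/4) = 1/(54212 + (315/4)*(¼)) = 1/(54212 + 315/16) = 1/(867707/16) = 16/867707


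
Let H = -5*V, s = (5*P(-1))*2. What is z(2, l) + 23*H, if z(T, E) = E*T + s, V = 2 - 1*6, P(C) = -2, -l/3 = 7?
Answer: 398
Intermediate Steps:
l = -21 (l = -3*7 = -21)
V = -4 (V = 2 - 6 = -4)
s = -20 (s = (5*(-2))*2 = -10*2 = -20)
z(T, E) = -20 + E*T (z(T, E) = E*T - 20 = -20 + E*T)
H = 20 (H = -5*(-4) = 20)
z(2, l) + 23*H = (-20 - 21*2) + 23*20 = (-20 - 42) + 460 = -62 + 460 = 398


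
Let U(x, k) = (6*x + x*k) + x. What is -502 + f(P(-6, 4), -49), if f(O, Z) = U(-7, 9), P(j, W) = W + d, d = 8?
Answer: -614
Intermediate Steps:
P(j, W) = 8 + W (P(j, W) = W + 8 = 8 + W)
U(x, k) = 7*x + k*x (U(x, k) = (6*x + k*x) + x = 7*x + k*x)
f(O, Z) = -112 (f(O, Z) = -7*(7 + 9) = -7*16 = -112)
-502 + f(P(-6, 4), -49) = -502 - 112 = -614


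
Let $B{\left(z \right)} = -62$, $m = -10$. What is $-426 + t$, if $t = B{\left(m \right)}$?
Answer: $-488$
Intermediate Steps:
$t = -62$
$-426 + t = -426 - 62 = -488$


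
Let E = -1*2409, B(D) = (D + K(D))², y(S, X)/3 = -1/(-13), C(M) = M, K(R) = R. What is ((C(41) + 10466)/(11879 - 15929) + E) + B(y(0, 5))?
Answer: -1650469933/684450 ≈ -2411.4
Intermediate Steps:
y(S, X) = 3/13 (y(S, X) = 3*(-1/(-13)) = 3*(-1*(-1/13)) = 3*(1/13) = 3/13)
B(D) = 4*D² (B(D) = (D + D)² = (2*D)² = 4*D²)
E = -2409
((C(41) + 10466)/(11879 - 15929) + E) + B(y(0, 5)) = ((41 + 10466)/(11879 - 15929) - 2409) + 4*(3/13)² = (10507/(-4050) - 2409) + 4*(9/169) = (10507*(-1/4050) - 2409) + 36/169 = (-10507/4050 - 2409) + 36/169 = -9766957/4050 + 36/169 = -1650469933/684450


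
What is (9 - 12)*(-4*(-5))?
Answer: -60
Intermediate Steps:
(9 - 12)*(-4*(-5)) = -3*20 = -60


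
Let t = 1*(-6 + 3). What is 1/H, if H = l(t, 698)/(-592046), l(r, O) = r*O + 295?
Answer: 84578/257 ≈ 329.10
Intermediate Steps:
t = -3 (t = 1*(-3) = -3)
l(r, O) = 295 + O*r (l(r, O) = O*r + 295 = 295 + O*r)
H = 257/84578 (H = (295 + 698*(-3))/(-592046) = (295 - 2094)*(-1/592046) = -1799*(-1/592046) = 257/84578 ≈ 0.0030386)
1/H = 1/(257/84578) = 84578/257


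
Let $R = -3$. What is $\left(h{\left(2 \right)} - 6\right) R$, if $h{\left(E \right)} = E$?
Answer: $12$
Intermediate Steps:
$\left(h{\left(2 \right)} - 6\right) R = \left(2 - 6\right) \left(-3\right) = \left(-4\right) \left(-3\right) = 12$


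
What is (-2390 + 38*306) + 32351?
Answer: 41589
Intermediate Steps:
(-2390 + 38*306) + 32351 = (-2390 + 11628) + 32351 = 9238 + 32351 = 41589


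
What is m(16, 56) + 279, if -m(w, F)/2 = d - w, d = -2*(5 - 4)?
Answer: 315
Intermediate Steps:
d = -2 (d = -2*1 = -2)
m(w, F) = 4 + 2*w (m(w, F) = -2*(-2 - w) = 4 + 2*w)
m(16, 56) + 279 = (4 + 2*16) + 279 = (4 + 32) + 279 = 36 + 279 = 315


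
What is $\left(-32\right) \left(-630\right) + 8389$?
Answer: $28549$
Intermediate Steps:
$\left(-32\right) \left(-630\right) + 8389 = 20160 + 8389 = 28549$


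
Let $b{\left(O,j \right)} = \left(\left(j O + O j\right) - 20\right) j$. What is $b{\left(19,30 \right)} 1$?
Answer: $33600$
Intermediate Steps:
$b{\left(O,j \right)} = j \left(-20 + 2 O j\right)$ ($b{\left(O,j \right)} = \left(\left(O j + O j\right) - 20\right) j = \left(2 O j - 20\right) j = \left(-20 + 2 O j\right) j = j \left(-20 + 2 O j\right)$)
$b{\left(19,30 \right)} 1 = 2 \cdot 30 \left(-10 + 19 \cdot 30\right) 1 = 2 \cdot 30 \left(-10 + 570\right) 1 = 2 \cdot 30 \cdot 560 \cdot 1 = 33600 \cdot 1 = 33600$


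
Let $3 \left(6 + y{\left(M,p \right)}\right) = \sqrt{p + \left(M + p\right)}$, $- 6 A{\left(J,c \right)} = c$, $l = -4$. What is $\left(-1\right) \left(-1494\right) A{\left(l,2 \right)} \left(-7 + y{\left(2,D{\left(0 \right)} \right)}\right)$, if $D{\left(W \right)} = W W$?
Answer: $6474 - 166 \sqrt{2} \approx 6239.2$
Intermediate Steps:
$D{\left(W \right)} = W^{2}$
$A{\left(J,c \right)} = - \frac{c}{6}$
$y{\left(M,p \right)} = -6 + \frac{\sqrt{M + 2 p}}{3}$ ($y{\left(M,p \right)} = -6 + \frac{\sqrt{p + \left(M + p\right)}}{3} = -6 + \frac{\sqrt{M + 2 p}}{3}$)
$\left(-1\right) \left(-1494\right) A{\left(l,2 \right)} \left(-7 + y{\left(2,D{\left(0 \right)} \right)}\right) = \left(-1\right) \left(-1494\right) \left(- \frac{1}{6}\right) 2 \left(-7 - \left(6 - \frac{\sqrt{2 + 2 \cdot 0^{2}}}{3}\right)\right) = 1494 \left(- \frac{-7 - \left(6 - \frac{\sqrt{2 + 2 \cdot 0}}{3}\right)}{3}\right) = 1494 \left(- \frac{-7 - \left(6 - \frac{\sqrt{2 + 0}}{3}\right)}{3}\right) = 1494 \left(- \frac{-7 - \left(6 - \frac{\sqrt{2}}{3}\right)}{3}\right) = 1494 \left(- \frac{-13 + \frac{\sqrt{2}}{3}}{3}\right) = 1494 \left(\frac{13}{3} - \frac{\sqrt{2}}{9}\right) = 6474 - 166 \sqrt{2}$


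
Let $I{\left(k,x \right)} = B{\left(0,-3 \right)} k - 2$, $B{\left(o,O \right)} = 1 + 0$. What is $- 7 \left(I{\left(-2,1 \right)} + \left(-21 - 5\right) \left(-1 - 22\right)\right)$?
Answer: $-4158$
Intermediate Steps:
$B{\left(o,O \right)} = 1$
$I{\left(k,x \right)} = -2 + k$ ($I{\left(k,x \right)} = 1 k - 2 = k - 2 = -2 + k$)
$- 7 \left(I{\left(-2,1 \right)} + \left(-21 - 5\right) \left(-1 - 22\right)\right) = - 7 \left(\left(-2 - 2\right) + \left(-21 - 5\right) \left(-1 - 22\right)\right) = - 7 \left(-4 - -598\right) = - 7 \left(-4 + 598\right) = \left(-7\right) 594 = -4158$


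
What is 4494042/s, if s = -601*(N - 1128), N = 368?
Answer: 2247021/228380 ≈ 9.8390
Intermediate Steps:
s = 456760 (s = -601*(368 - 1128) = -601*(-760) = 456760)
4494042/s = 4494042/456760 = 4494042*(1/456760) = 2247021/228380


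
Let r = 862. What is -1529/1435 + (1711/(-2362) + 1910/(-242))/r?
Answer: -380220497731/353528499940 ≈ -1.0755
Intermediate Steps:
-1529/1435 + (1711/(-2362) + 1910/(-242))/r = -1529/1435 + (1711/(-2362) + 1910/(-242))/862 = -1529*1/1435 + (1711*(-1/2362) + 1910*(-1/242))*(1/862) = -1529/1435 + (-1711/2362 - 955/121)*(1/862) = -1529/1435 - 2462741/285802*1/862 = -1529/1435 - 2462741/246361324 = -380220497731/353528499940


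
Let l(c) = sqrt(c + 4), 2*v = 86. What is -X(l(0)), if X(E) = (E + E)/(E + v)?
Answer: -4/45 ≈ -0.088889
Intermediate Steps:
v = 43 (v = (1/2)*86 = 43)
l(c) = sqrt(4 + c)
X(E) = 2*E/(43 + E) (X(E) = (E + E)/(E + 43) = (2*E)/(43 + E) = 2*E/(43 + E))
-X(l(0)) = -2*sqrt(4 + 0)/(43 + sqrt(4 + 0)) = -2*sqrt(4)/(43 + sqrt(4)) = -2*2/(43 + 2) = -2*2/45 = -1*4/45 = -4/45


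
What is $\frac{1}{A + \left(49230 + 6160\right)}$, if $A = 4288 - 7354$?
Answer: $\frac{1}{52324} \approx 1.9112 \cdot 10^{-5}$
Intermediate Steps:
$A = -3066$
$\frac{1}{A + \left(49230 + 6160\right)} = \frac{1}{-3066 + \left(49230 + 6160\right)} = \frac{1}{-3066 + 55390} = \frac{1}{52324}$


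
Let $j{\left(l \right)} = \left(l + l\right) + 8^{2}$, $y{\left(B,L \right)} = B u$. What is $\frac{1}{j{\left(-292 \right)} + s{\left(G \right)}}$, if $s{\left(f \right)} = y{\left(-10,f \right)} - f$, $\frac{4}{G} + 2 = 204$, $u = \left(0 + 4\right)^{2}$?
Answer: $- \frac{101}{68682} \approx -0.0014705$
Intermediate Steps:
$u = 16$ ($u = 4^{2} = 16$)
$y{\left(B,L \right)} = 16 B$ ($y{\left(B,L \right)} = B 16 = 16 B$)
$G = \frac{2}{101}$ ($G = \frac{4}{-2 + 204} = \frac{4}{202} = 4 \cdot \frac{1}{202} = \frac{2}{101} \approx 0.019802$)
$j{\left(l \right)} = 64 + 2 l$ ($j{\left(l \right)} = 2 l + 64 = 64 + 2 l$)
$s{\left(f \right)} = -160 - f$ ($s{\left(f \right)} = 16 \left(-10\right) - f = -160 - f$)
$\frac{1}{j{\left(-292 \right)} + s{\left(G \right)}} = \frac{1}{\left(64 + 2 \left(-292\right)\right) - \frac{16162}{101}} = \frac{1}{\left(64 - 584\right) - \frac{16162}{101}} = \frac{1}{-520 - \frac{16162}{101}} = \frac{1}{- \frac{68682}{101}} = - \frac{101}{68682}$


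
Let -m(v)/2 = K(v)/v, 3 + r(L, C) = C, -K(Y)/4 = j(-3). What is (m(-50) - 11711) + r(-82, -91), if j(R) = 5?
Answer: -59029/5 ≈ -11806.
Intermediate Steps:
K(Y) = -20 (K(Y) = -4*5 = -20)
r(L, C) = -3 + C
m(v) = 40/v (m(v) = -(-40)/v = 40/v)
(m(-50) - 11711) + r(-82, -91) = (40/(-50) - 11711) + (-3 - 91) = (40*(-1/50) - 11711) - 94 = (-4/5 - 11711) - 94 = -58559/5 - 94 = -59029/5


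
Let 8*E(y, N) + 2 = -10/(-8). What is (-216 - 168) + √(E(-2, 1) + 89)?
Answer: -384 + √5690/8 ≈ -374.57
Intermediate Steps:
E(y, N) = -3/32 (E(y, N) = -¼ + (-10/(-8))/8 = -¼ + (-10*(-⅛))/8 = -¼ + (⅛)*(5/4) = -¼ + 5/32 = -3/32)
(-216 - 168) + √(E(-2, 1) + 89) = (-216 - 168) + √(-3/32 + 89) = -384 + √(2845/32) = -384 + √5690/8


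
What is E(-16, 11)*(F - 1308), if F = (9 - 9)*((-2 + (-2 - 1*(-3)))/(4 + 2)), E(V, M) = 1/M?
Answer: -1308/11 ≈ -118.91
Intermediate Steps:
F = 0 (F = 0*((-2 + (-2 + 3))/6) = 0*((-2 + 1)*(1/6)) = 0*(-1*1/6) = 0*(-1/6) = 0)
E(-16, 11)*(F - 1308) = (0 - 1308)/11 = (1/11)*(-1308) = -1308/11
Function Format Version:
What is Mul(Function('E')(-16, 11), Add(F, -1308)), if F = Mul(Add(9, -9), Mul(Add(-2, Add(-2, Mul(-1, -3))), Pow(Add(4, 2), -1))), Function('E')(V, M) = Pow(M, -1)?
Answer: Rational(-1308, 11) ≈ -118.91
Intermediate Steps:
F = 0 (F = Mul(0, Mul(Add(-2, Add(-2, 3)), Pow(6, -1))) = Mul(0, Mul(Add(-2, 1), Rational(1, 6))) = Mul(0, Mul(-1, Rational(1, 6))) = Mul(0, Rational(-1, 6)) = 0)
Mul(Function('E')(-16, 11), Add(F, -1308)) = Mul(Pow(11, -1), Add(0, -1308)) = Mul(Rational(1, 11), -1308) = Rational(-1308, 11)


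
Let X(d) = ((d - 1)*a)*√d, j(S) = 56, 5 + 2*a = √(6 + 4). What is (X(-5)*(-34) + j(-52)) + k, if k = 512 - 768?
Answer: -200 - 102*I*√5*(5 - √10) ≈ -200.0 - 419.15*I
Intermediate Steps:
a = -5/2 + √10/2 (a = -5/2 + √(6 + 4)/2 = -5/2 + √10/2 ≈ -0.91886)
X(d) = √d*(-1 + d)*(-5/2 + √10/2) (X(d) = ((d - 1)*(-5/2 + √10/2))*√d = ((-1 + d)*(-5/2 + √10/2))*√d = √d*(-1 + d)*(-5/2 + √10/2))
k = -256
(X(-5)*(-34) + j(-52)) + k = (-√(-5)*(-1 - 5)*(5 - √10)/2*(-34) + 56) - 256 = (-½*I*√5*(-6)*(5 - √10)*(-34) + 56) - 256 = ((3*I*√5*(5 - √10))*(-34) + 56) - 256 = (-102*I*√5*(5 - √10) + 56) - 256 = (56 - 102*I*√5*(5 - √10)) - 256 = -200 - 102*I*√5*(5 - √10)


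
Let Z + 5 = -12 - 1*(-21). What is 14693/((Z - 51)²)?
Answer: 14693/2209 ≈ 6.6514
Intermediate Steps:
Z = 4 (Z = -5 + (-12 - 1*(-21)) = -5 + (-12 + 21) = -5 + 9 = 4)
14693/((Z - 51)²) = 14693/((4 - 51)²) = 14693/((-47)²) = 14693/2209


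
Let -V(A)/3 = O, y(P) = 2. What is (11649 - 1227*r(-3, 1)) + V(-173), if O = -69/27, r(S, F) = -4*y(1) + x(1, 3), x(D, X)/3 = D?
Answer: 53375/3 ≈ 17792.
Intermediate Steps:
x(D, X) = 3*D
r(S, F) = -5 (r(S, F) = -4*2 + 3*1 = -8 + 3 = -5)
O = -23/9 (O = -69*1/27 = -23/9 ≈ -2.5556)
V(A) = 23/3 (V(A) = -3*(-23/9) = 23/3)
(11649 - 1227*r(-3, 1)) + V(-173) = (11649 - 1227*(-5)) + 23/3 = (11649 + 6135) + 23/3 = 17784 + 23/3 = 53375/3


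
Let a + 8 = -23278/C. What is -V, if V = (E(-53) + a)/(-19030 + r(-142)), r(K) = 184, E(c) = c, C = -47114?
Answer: -712669/221977611 ≈ -0.0032105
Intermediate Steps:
a = -176817/23557 (a = -8 - 23278/(-47114) = -8 - 23278*(-1/47114) = -8 + 11639/23557 = -176817/23557 ≈ -7.5059)
V = 712669/221977611 (V = (-53 - 176817/23557)/(-19030 + 184) = -1425338/23557/(-18846) = -1425338/23557*(-1/18846) = 712669/221977611 ≈ 0.0032105)
-V = -1*712669/221977611 = -712669/221977611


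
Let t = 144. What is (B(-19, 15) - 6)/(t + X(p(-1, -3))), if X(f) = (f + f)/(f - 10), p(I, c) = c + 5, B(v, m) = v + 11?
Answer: -4/41 ≈ -0.097561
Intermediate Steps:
B(v, m) = 11 + v
p(I, c) = 5 + c
X(f) = 2*f/(-10 + f) (X(f) = (2*f)/(-10 + f) = 2*f/(-10 + f))
(B(-19, 15) - 6)/(t + X(p(-1, -3))) = ((11 - 19) - 6)/(144 + 2*(5 - 3)/(-10 + (5 - 3))) = (-8 - 6)/(144 + 2*2/(-10 + 2)) = -14/(144 + 2*2/(-8)) = -14/(144 + 2*2*(-⅛)) = -14/(144 - ½) = -14/287/2 = -14*2/287 = -4/41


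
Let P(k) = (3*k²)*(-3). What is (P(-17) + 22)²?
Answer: 6651241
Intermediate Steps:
P(k) = -9*k²
(P(-17) + 22)² = (-9*(-17)² + 22)² = (-9*289 + 22)² = (-2601 + 22)² = (-2579)² = 6651241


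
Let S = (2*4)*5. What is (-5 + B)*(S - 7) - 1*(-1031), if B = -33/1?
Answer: -223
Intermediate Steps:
S = 40 (S = 8*5 = 40)
B = -33 (B = -33*1 = -33)
(-5 + B)*(S - 7) - 1*(-1031) = (-5 - 33)*(40 - 7) - 1*(-1031) = -38*33 + 1031 = -1254 + 1031 = -223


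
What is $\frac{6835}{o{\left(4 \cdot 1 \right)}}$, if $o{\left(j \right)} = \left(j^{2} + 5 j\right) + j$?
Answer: $\frac{1367}{8} \approx 170.88$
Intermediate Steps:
$o{\left(j \right)} = j^{2} + 6 j$
$\frac{6835}{o{\left(4 \cdot 1 \right)}} = \frac{6835}{4 \cdot 1 \left(6 + 4 \cdot 1\right)} = \frac{6835}{4 \left(6 + 4\right)} = \frac{6835}{4 \cdot 10} = \frac{6835}{40} = 6835 \cdot \frac{1}{40} = \frac{1367}{8}$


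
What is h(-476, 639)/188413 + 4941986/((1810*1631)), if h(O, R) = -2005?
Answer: 66086816262/39729707245 ≈ 1.6634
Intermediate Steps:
h(-476, 639)/188413 + 4941986/((1810*1631)) = -2005/188413 + 4941986/((1810*1631)) = -2005*1/188413 + 4941986/2952110 = -2005/188413 + 4941986*(1/2952110) = -2005/188413 + 352999/210865 = 66086816262/39729707245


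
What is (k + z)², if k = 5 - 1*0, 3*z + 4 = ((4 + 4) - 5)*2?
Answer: 289/9 ≈ 32.111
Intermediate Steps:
z = ⅔ (z = -4/3 + (((4 + 4) - 5)*2)/3 = -4/3 + ((8 - 5)*2)/3 = -4/3 + (3*2)/3 = -4/3 + (⅓)*6 = -4/3 + 2 = ⅔ ≈ 0.66667)
k = 5 (k = 5 + 0 = 5)
(k + z)² = (5 + ⅔)² = (17/3)² = 289/9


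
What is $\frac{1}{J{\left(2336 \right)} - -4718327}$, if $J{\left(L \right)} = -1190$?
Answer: $\frac{1}{4717137} \approx 2.1199 \cdot 10^{-7}$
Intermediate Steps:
$\frac{1}{J{\left(2336 \right)} - -4718327} = \frac{1}{-1190 - -4718327} = \frac{1}{-1190 + 4718327} = \frac{1}{4717137}$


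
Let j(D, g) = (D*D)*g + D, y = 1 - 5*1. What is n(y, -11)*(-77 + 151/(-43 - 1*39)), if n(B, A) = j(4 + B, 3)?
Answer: 0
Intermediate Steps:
y = -4 (y = 1 - 5 = -4)
j(D, g) = D + g*D² (j(D, g) = D²*g + D = g*D² + D = D + g*D²)
n(B, A) = (4 + B)*(13 + 3*B) (n(B, A) = (4 + B)*(1 + (4 + B)*3) = (4 + B)*(1 + (12 + 3*B)) = (4 + B)*(13 + 3*B))
n(y, -11)*(-77 + 151/(-43 - 1*39)) = ((4 - 4)*(13 + 3*(-4)))*(-77 + 151/(-43 - 1*39)) = (0*(13 - 12))*(-77 + 151/(-43 - 39)) = (0*1)*(-77 + 151/(-82)) = 0*(-77 + 151*(-1/82)) = 0*(-77 - 151/82) = 0*(-6465/82) = 0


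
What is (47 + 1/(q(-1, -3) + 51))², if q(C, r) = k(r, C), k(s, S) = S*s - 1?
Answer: 6210064/2809 ≈ 2210.8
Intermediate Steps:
k(s, S) = -1 + S*s
q(C, r) = -1 + C*r
(47 + 1/(q(-1, -3) + 51))² = (47 + 1/((-1 - 1*(-3)) + 51))² = (47 + 1/((-1 + 3) + 51))² = (47 + 1/(2 + 51))² = (47 + 1/53)² = (2492/53)² = 6210064/2809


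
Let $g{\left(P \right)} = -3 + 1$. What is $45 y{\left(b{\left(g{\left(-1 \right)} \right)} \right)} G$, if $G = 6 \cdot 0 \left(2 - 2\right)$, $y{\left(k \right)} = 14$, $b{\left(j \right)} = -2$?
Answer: $0$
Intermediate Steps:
$g{\left(P \right)} = -2$
$G = 0$ ($G = 6 \cdot 0 \cdot 0 = 6 \cdot 0 = 0$)
$45 y{\left(b{\left(g{\left(-1 \right)} \right)} \right)} G = 45 \cdot 14 \cdot 0 = 630 \cdot 0 = 0$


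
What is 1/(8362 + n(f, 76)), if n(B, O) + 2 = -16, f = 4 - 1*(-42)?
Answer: 1/8344 ≈ 0.00011985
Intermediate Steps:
f = 46 (f = 4 + 42 = 46)
n(B, O) = -18 (n(B, O) = -2 - 16 = -18)
1/(8362 + n(f, 76)) = 1/(8362 - 18) = 1/8344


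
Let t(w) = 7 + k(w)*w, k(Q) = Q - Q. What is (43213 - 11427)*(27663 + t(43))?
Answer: 879518620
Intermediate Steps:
k(Q) = 0
t(w) = 7 (t(w) = 7 + 0*w = 7 + 0 = 7)
(43213 - 11427)*(27663 + t(43)) = (43213 - 11427)*(27663 + 7) = 31786*27670 = 879518620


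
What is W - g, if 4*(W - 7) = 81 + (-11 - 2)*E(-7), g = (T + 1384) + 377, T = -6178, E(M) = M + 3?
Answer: 17829/4 ≈ 4457.3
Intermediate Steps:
E(M) = 3 + M
g = -4417 (g = (-6178 + 1384) + 377 = -4794 + 377 = -4417)
W = 161/4 (W = 7 + (81 + (-11 - 2)*(3 - 7))/4 = 7 + (81 - 13*(-4))/4 = 7 + (81 + 52)/4 = 7 + (¼)*133 = 7 + 133/4 = 161/4 ≈ 40.250)
W - g = 161/4 - 1*(-4417) = 161/4 + 4417 = 17829/4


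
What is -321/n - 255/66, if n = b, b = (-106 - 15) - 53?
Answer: -644/319 ≈ -2.0188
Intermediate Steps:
b = -174 (b = -121 - 53 = -174)
n = -174
-321/n - 255/66 = -321/(-174) - 255/66 = -321*(-1/174) - 255*1/66 = 107/58 - 85/22 = -644/319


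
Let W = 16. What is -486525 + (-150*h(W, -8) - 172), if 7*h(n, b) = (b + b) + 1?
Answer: -3404629/7 ≈ -4.8638e+5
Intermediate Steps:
h(n, b) = ⅐ + 2*b/7 (h(n, b) = ((b + b) + 1)/7 = (2*b + 1)/7 = (1 + 2*b)/7 = ⅐ + 2*b/7)
-486525 + (-150*h(W, -8) - 172) = -486525 + (-150*(⅐ + (2/7)*(-8)) - 172) = -486525 + (-150*(⅐ - 16/7) - 172) = -486525 + (-150*(-15/7) - 172) = -486525 + (2250/7 - 172) = -486525 + 1046/7 = -3404629/7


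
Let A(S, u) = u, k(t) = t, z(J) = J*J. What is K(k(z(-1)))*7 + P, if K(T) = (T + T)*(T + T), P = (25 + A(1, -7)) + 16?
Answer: 62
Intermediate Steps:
z(J) = J²
P = 34 (P = (25 - 7) + 16 = 18 + 16 = 34)
K(T) = 4*T² (K(T) = (2*T)*(2*T) = 4*T²)
K(k(z(-1)))*7 + P = (4*((-1)²)²)*7 + 34 = (4*1²)*7 + 34 = (4*1)*7 + 34 = 4*7 + 34 = 28 + 34 = 62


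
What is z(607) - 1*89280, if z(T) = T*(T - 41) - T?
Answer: 253675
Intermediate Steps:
z(T) = -T + T*(-41 + T) (z(T) = T*(-41 + T) - T = -T + T*(-41 + T))
z(607) - 1*89280 = 607*(-42 + 607) - 1*89280 = 607*565 - 89280 = 342955 - 89280 = 253675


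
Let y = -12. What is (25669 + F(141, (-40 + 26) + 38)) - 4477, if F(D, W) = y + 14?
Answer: 21194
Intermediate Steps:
F(D, W) = 2 (F(D, W) = -12 + 14 = 2)
(25669 + F(141, (-40 + 26) + 38)) - 4477 = (25669 + 2) - 4477 = 25671 - 4477 = 21194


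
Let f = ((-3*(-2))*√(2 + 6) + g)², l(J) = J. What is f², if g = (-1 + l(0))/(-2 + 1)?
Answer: 84673 + 13872*√2 ≈ 1.0429e+5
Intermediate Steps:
g = 1 (g = (-1 + 0)/(-2 + 1) = -1/(-1) = -1*(-1) = 1)
f = (1 + 12*√2)² (f = ((-3*(-2))*√(2 + 6) + 1)² = (6*√8 + 1)² = (6*(2*√2) + 1)² = (12*√2 + 1)² = (1 + 12*√2)² ≈ 322.94)
f² = (289 + 24*√2)²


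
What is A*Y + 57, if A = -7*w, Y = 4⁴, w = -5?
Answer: 9017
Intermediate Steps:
Y = 256
A = 35 (A = -7*(-5) = 35)
A*Y + 57 = 35*256 + 57 = 8960 + 57 = 9017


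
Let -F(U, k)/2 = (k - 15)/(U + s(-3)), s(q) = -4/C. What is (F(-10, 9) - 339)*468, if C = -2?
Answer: -159354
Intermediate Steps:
s(q) = 2 (s(q) = -4/(-2) = -4*(-½) = 2)
F(U, k) = -2*(-15 + k)/(2 + U) (F(U, k) = -2*(k - 15)/(U + 2) = -2*(-15 + k)/(2 + U))
(F(-10, 9) - 339)*468 = (2*(15 - 1*9)/(2 - 10) - 339)*468 = (2*(15 - 9)/(-8) - 339)*468 = (2*(-⅛)*6 - 339)*468 = (-3/2 - 339)*468 = -681/2*468 = -159354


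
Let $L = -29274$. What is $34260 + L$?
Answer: $4986$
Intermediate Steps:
$34260 + L = 34260 - 29274 = 4986$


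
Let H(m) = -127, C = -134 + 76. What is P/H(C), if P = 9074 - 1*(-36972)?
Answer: -46046/127 ≈ -362.57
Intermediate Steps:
C = -58
P = 46046 (P = 9074 + 36972 = 46046)
P/H(C) = 46046/(-127) = 46046*(-1/127) = -46046/127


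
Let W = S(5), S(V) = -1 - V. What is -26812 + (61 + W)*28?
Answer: -25272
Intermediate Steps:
W = -6 (W = -1 - 1*5 = -1 - 5 = -6)
-26812 + (61 + W)*28 = -26812 + (61 - 6)*28 = -26812 + 55*28 = -26812 + 1540 = -25272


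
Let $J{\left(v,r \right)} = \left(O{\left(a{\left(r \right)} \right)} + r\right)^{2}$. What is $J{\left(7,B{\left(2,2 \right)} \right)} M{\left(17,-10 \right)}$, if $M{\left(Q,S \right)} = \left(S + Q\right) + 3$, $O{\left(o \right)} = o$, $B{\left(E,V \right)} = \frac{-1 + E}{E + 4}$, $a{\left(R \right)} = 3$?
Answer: $\frac{1805}{18} \approx 100.28$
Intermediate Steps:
$B{\left(E,V \right)} = \frac{-1 + E}{4 + E}$
$J{\left(v,r \right)} = \left(3 + r\right)^{2}$
$M{\left(Q,S \right)} = 3 + Q + S$ ($M{\left(Q,S \right)} = \left(Q + S\right) + 3 = 3 + Q + S$)
$J{\left(7,B{\left(2,2 \right)} \right)} M{\left(17,-10 \right)} = \left(3 + \frac{-1 + 2}{4 + 2}\right)^{2} \left(3 + 17 - 10\right) = \left(3 + \frac{1}{6} \cdot 1\right)^{2} \cdot 10 = \left(3 + \frac{1}{6}\right)^{2} \cdot 10 = \left(\frac{19}{6}\right)^{2} \cdot 10 = \frac{361}{36} \cdot 10 = \frac{1805}{18}$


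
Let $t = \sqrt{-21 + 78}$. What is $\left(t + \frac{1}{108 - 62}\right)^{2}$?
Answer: $\frac{120613}{2116} + \frac{\sqrt{57}}{23} \approx 57.329$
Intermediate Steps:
$t = \sqrt{57} \approx 7.5498$
$\left(t + \frac{1}{108 - 62}\right)^{2} = \left(\sqrt{57} + \frac{1}{108 - 62}\right)^{2} = \left(\sqrt{57} + \frac{1}{46}\right)^{2} = \left(\frac{1}{46} + \sqrt{57}\right)^{2}$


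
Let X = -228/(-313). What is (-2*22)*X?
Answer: -10032/313 ≈ -32.051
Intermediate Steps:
X = 228/313 (X = -228*(-1/313) = 228/313 ≈ 0.72843)
(-2*22)*X = -2*22*(228/313) = -44*228/313 = -10032/313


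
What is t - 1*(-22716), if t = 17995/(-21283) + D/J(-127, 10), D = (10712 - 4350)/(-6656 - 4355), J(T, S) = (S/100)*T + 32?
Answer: 1027382205036399/45228992809 ≈ 22715.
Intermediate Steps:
J(T, S) = 32 + S*T/100 (J(T, S) = (S*(1/100))*T + 32 = (S/100)*T + 32 = S*T/100 + 32 = 32 + S*T/100)
D = -6362/11011 (D = 6362/(-11011) = 6362*(-1/11011) = -6362/11011 ≈ -0.57779)
t = -39595612845/45228992809 (t = 17995/(-21283) - 6362/(11011*(32 + (1/100)*10*(-127))) = 17995*(-1/21283) - 6362/(11011*(32 - 127/10)) = -17995/21283 - 6362/(11011*193/10) = -17995/21283 - 6362/11011*10/193 = -17995/21283 - 63620/2125123 = -39595612845/45228992809 ≈ -0.87545)
t - 1*(-22716) = -39595612845/45228992809 - 1*(-22716) = -39595612845/45228992809 + 22716 = 1027382205036399/45228992809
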